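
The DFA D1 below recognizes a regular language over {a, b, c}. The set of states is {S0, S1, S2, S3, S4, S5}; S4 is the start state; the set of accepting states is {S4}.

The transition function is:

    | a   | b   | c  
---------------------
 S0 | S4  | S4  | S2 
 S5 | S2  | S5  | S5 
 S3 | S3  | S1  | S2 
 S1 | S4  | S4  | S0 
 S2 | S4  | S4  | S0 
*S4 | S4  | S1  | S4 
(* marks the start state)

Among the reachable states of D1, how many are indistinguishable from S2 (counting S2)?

States {S3,S5} cannot be reached from the start state, so discard them.
P0 = {S4} | {S0,S1,S2}.
The partition is now stable with 2 blocks: {S4} | {S0,S1,S2}.
The equivalence class containing S2 is {S0,S1,S2}, of size 3.

3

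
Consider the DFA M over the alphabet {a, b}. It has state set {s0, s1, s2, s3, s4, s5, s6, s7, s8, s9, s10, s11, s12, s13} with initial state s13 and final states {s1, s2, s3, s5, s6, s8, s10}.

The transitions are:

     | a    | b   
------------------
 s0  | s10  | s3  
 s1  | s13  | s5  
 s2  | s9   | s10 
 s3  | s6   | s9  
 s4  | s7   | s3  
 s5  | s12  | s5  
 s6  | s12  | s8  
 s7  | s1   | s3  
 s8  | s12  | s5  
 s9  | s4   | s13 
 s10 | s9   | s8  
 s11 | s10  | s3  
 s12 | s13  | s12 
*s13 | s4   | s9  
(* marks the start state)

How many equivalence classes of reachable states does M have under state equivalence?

7

States {s0,s2,s10,s11} cannot be reached from the start state, so discard them.
Start with accepting vs non-accepting: {s1,s3,s5,s6,s8} | {s4,s7,s9,s12,s13}.
Split {s1,s3,s5,s6,s8} by δ(·,a) → {s1,s5,s6,s8} and {s3}.
On input a, block {s4,s7,s9,s12,s13} splits into {s4,s9,s12,s13} and {s7}.
Split {s4,s9,s12,s13} by δ(·,a) → {s9,s12,s13} and {s4}.
Refine {s9,s12,s13} on symbol a: members go to different blocks, giving {s9,s13} and {s12}.
On input a, block {s1,s5,s6,s8} splits into {s5,s6,s8} and {s1}.
The partition is now stable with 7 blocks: {s5,s6,s8} | {s9,s13} | {s3} | {s7} | {s4} | {s12} | {s1}.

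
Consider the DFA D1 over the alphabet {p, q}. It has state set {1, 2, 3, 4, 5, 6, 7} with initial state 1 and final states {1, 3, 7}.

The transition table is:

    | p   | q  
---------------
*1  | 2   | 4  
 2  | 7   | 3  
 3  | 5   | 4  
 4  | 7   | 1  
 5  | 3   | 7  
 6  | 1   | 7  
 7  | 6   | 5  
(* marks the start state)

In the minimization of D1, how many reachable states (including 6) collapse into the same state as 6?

All states are reachable from the start state.
Initial partition by acceptance: {1,3,7} | {2,4,5,6}.
The partition is now stable with 2 blocks: {1,3,7} | {2,4,5,6}.
The equivalence class containing 6 is {2,4,5,6}, of size 4.

4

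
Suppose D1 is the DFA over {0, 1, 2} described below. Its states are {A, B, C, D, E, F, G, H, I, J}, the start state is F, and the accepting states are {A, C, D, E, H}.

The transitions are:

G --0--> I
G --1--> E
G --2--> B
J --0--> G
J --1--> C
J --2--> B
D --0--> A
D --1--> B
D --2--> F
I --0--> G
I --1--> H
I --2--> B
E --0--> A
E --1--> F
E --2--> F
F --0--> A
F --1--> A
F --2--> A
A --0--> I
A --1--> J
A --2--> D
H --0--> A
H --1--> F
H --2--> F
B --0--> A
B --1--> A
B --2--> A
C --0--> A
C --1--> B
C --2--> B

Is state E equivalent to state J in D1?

No

Every state is reachable, so we keep all 10.
Start with accepting vs non-accepting: {A,C,D,E,H} | {B,F,G,I,J}.
Refine {A,C,D,E,H} on symbol 0: members go to different blocks, giving {C,D,E,H} and {A}.
Refine {B,F,G,I,J} on symbol 0: members go to different blocks, giving {G,I,J} and {B,F}.
Stable partition: {C,D,E,H} | {G,I,J} | {A} | {B,F} — 4 equivalence classes.
E and J end up in different blocks, so they are distinguishable. For instance, the string 'ε' is accepted from only E.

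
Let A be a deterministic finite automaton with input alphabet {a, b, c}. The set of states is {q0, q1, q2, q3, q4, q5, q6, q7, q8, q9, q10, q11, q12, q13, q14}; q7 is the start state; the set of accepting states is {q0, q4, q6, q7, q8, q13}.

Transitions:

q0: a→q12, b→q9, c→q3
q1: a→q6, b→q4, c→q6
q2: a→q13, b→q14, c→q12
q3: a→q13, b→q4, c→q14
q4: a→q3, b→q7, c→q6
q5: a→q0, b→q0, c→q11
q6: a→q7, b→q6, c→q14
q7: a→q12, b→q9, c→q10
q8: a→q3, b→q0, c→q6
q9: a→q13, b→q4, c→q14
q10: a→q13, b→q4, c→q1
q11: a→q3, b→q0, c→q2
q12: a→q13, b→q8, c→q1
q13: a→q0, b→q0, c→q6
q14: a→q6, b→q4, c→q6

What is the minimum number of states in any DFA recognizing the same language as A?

6

Reachable states from the start: {q0,q1,q3,q4,q6,q7,q8,q9,q10,q12,q13,q14}. Unreachable: {q2,q5,q11} — drop them.
Initial partition by acceptance: {q0,q4,q6,q7,q8,q13} | {q1,q3,q9,q10,q12,q14}.
On input a, block {q0,q4,q6,q7,q8,q13} splits into {q0,q4,q7,q8} and {q6,q13}.
On input b, block {q0,q4,q7,q8} splits into {q0,q7} and {q4,q8}.
On input c, block {q1,q3,q9,q10,q12,q14} splits into {q3,q9,q10,q12} and {q1,q14}.
On input b, block {q6,q13} splits into {q6} and {q13}.
No further refinement is possible. Final partition (6 blocks): {q0,q7} | {q3,q9,q10,q12} | {q6} | {q4,q8} | {q1,q14} | {q13}.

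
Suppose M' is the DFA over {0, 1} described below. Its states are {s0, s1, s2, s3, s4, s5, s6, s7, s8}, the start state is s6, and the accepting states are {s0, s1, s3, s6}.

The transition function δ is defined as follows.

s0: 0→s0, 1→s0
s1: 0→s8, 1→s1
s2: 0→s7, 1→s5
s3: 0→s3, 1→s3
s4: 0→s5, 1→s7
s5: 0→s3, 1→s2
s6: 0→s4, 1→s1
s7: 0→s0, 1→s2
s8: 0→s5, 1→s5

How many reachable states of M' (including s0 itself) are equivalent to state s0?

2

Every state is reachable, so we keep all 9.
Start with accepting vs non-accepting: {s0,s1,s3,s6} | {s2,s4,s5,s7,s8}.
On input 0, block {s0,s1,s3,s6} splits into {s0,s3} and {s1,s6}.
Split {s2,s4,s5,s7,s8} by δ(·,0) → {s2,s4,s8} and {s5,s7}.
The partition is now stable with 4 blocks: {s0,s3} | {s2,s4,s8} | {s1,s6} | {s5,s7}.
State s0 belongs to the block {s0,s3}, which has 2 states.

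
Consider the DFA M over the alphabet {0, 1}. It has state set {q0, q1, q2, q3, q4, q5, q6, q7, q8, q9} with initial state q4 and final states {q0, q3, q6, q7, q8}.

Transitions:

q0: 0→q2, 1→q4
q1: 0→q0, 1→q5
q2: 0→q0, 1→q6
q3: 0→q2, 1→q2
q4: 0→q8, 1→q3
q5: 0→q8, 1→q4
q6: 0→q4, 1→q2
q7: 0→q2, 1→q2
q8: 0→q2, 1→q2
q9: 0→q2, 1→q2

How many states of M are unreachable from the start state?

4

No path from q4 leads to q1, q5, q7, q9; the other 6 states are all reachable.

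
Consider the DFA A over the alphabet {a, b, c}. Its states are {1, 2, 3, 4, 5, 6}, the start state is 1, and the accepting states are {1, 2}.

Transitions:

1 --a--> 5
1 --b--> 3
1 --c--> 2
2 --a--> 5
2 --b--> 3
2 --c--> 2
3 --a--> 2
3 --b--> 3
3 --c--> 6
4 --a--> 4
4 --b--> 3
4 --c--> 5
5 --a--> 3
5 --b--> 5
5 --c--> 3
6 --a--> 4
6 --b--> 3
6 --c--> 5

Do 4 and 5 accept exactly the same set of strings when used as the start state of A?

No

All states are reachable from the start state.
P0 = {1,2} | {3,4,5,6}.
Refine {3,4,5,6} on symbol a: members go to different blocks, giving {4,5,6} and {3}.
On input a, block {4,5,6} splits into {4,6} and {5}.
The partition is now stable with 4 blocks: {1,2} | {4,6} | {3} | {5}.
4 and 5 end up in different blocks, so they are distinguishable. For instance, the string 'aa' is accepted from only 5.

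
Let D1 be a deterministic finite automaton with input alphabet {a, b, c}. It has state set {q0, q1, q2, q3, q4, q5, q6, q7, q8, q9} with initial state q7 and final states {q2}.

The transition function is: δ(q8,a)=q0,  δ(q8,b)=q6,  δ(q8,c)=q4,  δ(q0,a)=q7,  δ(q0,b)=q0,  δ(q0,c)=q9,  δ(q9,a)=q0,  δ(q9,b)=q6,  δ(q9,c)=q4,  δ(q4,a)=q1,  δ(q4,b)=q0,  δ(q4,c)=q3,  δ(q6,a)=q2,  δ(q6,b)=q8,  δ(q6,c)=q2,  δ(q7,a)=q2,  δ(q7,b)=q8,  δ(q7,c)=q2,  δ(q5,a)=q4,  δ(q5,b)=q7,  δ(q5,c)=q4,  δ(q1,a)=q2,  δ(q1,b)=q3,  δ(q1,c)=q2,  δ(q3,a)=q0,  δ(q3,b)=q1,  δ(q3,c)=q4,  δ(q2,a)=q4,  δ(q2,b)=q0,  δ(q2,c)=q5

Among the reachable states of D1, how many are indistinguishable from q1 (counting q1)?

All states are reachable from the start state.
Initial partition by acceptance: {q2} | {q0,q1,q3,q4,q5,q6,q7,q8,q9}.
Split {q0,q1,q3,q4,q5,q6,q7,q8,q9} by δ(·,a) → {q0,q3,q4,q5,q8,q9} and {q1,q6,q7}.
Refine {q0,q3,q4,q5,q8,q9} on symbol a: members go to different blocks, giving {q3,q5,q8,q9} and {q0,q4}.
Stable partition: {q2} | {q3,q5,q8,q9} | {q1,q6,q7} | {q0,q4} — 4 equivalence classes.
State q1 belongs to the block {q1,q6,q7}, which has 3 states.

3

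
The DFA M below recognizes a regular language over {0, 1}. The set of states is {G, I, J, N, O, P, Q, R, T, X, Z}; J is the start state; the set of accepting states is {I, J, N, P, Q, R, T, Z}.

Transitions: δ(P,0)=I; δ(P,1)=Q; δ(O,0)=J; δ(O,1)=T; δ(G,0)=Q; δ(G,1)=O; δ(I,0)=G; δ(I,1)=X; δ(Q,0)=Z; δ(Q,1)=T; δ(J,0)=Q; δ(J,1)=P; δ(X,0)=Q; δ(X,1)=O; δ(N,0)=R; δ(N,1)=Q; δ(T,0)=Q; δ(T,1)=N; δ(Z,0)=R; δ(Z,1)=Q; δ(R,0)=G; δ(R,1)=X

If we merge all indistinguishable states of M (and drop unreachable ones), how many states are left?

6

Every state is reachable, so we keep all 11.
Start with accepting vs non-accepting: {I,J,N,P,Q,R,T,Z} | {G,O,X}.
Refine {I,J,N,P,Q,R,T,Z} on symbol 0: members go to different blocks, giving {J,N,P,Q,T,Z} and {I,R}.
Refine {J,N,P,Q,T,Z} on symbol 0: members go to different blocks, giving {N,P,Z} and {J,Q,T}.
Refine {G,O,X} on symbol 1: members go to different blocks, giving {G,X} and {O}.
Refine {J,Q,T} on symbol 0: members go to different blocks, giving {J,T} and {Q}.
The partition is now stable with 6 blocks: {N,P,Z} | {G,X} | {I,R} | {J,T} | {O} | {Q}.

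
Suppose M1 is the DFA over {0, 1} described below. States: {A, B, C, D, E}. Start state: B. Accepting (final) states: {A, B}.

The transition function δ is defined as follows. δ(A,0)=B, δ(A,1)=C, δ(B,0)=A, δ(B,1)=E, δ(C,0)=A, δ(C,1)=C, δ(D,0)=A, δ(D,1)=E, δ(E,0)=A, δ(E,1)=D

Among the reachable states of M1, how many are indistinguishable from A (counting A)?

2

Start with accepting vs non-accepting: {A,B} | {C,D,E}.
The partition is now stable with 2 blocks: {A,B} | {C,D,E}.
State A belongs to the block {A,B}, which has 2 states.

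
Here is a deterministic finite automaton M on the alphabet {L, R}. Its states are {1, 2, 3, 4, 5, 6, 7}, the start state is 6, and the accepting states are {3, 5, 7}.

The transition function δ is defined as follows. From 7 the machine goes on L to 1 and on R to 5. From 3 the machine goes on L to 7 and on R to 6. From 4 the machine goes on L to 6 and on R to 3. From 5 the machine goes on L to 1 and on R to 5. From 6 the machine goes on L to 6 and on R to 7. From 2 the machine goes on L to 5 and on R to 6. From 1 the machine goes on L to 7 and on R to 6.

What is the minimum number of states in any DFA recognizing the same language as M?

3

First remove the unreachable states {2,3,4}; 4 states remain.
Start with accepting vs non-accepting: {5,7} | {1,6}.
On input L, block {1,6} splits into {1} and {6}.
The partition is now stable with 3 blocks: {5,7} | {1} | {6}.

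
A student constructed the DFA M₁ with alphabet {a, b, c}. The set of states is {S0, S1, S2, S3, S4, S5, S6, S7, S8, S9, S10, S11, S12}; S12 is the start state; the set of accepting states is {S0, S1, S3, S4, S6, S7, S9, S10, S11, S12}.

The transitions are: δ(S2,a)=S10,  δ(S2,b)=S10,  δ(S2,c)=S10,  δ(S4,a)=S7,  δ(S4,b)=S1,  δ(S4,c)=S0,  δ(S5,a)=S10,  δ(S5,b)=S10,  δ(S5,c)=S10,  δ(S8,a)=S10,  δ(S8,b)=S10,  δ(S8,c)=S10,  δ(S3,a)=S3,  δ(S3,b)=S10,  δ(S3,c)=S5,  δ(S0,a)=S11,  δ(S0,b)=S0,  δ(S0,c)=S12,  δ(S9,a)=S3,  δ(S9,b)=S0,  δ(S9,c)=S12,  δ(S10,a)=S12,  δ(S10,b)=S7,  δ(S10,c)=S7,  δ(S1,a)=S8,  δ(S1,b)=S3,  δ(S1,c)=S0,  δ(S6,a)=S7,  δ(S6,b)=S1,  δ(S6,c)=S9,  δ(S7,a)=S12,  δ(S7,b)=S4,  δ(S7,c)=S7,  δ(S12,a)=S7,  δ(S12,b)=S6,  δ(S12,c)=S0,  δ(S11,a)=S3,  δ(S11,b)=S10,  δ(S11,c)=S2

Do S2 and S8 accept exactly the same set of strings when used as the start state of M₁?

Yes

P0 = {S0,S1,S3,S4,S6,S7,S9,S10,S11,S12} | {S2,S5,S8}.
Split {S0,S1,S3,S4,S6,S7,S9,S10,S11,S12} by δ(·,a) → {S0,S3,S4,S6,S7,S9,S10,S11,S12} and {S1}.
Refine {S0,S3,S4,S6,S7,S9,S10,S11,S12} on symbol b: members go to different blocks, giving {S0,S3,S7,S9,S10,S11,S12} and {S4,S6}.
On input b, block {S0,S3,S7,S9,S10,S11,S12} splits into {S0,S3,S9,S10,S11} and {S7,S12}.
On input a, block {S0,S3,S9,S10,S11} splits into {S0,S3,S9,S11} and {S10}.
On input b, block {S0,S3,S9,S11} splits into {S0,S9} and {S3,S11}.
On input c, block {S7,S12} splits into {S7} and {S12}.
No further refinement is possible. Final partition (8 blocks): {S0,S9} | {S2,S5,S8} | {S1} | {S4,S6} | {S7} | {S10} | {S3,S11} | {S12}.
S2 and S8 lie in the same block of the stable partition, so they are equivalent — no string distinguishes them.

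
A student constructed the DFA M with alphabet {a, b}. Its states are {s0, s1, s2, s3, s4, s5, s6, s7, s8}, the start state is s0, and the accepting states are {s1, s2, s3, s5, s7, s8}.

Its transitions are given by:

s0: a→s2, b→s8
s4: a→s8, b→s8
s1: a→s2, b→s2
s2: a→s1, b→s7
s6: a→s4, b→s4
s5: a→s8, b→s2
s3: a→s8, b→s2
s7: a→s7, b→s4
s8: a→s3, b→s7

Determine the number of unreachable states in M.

2

Starting at s0 and following transitions, the reachable set is {s0, s1, s2, s3, s4, s7, s8}. That leaves s5, s6 unreachable — 2 in total.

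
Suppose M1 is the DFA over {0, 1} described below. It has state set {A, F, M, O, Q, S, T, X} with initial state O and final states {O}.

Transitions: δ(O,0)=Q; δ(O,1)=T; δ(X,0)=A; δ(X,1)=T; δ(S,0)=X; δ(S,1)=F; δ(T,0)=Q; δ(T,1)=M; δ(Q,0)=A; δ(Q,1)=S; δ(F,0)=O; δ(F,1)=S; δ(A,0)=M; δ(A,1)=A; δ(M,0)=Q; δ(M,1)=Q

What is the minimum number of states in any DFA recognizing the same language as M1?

All states are reachable from the start state.
Initial partition by acceptance: {O} | {A,F,M,Q,S,T,X}.
Refine {A,F,M,Q,S,T,X} on symbol 0: members go to different blocks, giving {A,M,Q,S,T,X} and {F}.
On input 1, block {A,M,Q,S,T,X} splits into {A,M,Q,T,X} and {S}.
On input 1, block {A,M,Q,T,X} splits into {A,M,T,X} and {Q}.
Split {A,M,T,X} by δ(·,0) → {M,T} and {A,X}.
Split {M,T} by δ(·,1) → {T} and {M}.
Refine {A,X} on symbol 0: members go to different blocks, giving {A} and {X}.
The partition is now stable with 8 blocks: {O} | {T} | {F} | {S} | {Q} | {A} | {M} | {X}.

8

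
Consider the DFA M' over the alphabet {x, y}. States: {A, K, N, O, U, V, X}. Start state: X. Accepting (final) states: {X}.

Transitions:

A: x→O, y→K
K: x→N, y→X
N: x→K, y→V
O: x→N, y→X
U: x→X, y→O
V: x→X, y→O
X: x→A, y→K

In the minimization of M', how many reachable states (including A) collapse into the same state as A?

1

Reachable states from the start: {A,K,N,O,V,X}. Unreachable: {U} — drop them.
Start with accepting vs non-accepting: {X} | {A,K,N,O,V}.
Refine {A,K,N,O,V} on symbol x: members go to different blocks, giving {A,K,N,O} and {V}.
On input y, block {A,K,N,O} splits into {K,O} and {A} and {N}.
The partition is now stable with 5 blocks: {X} | {K,O} | {V} | {A} | {N}.
The equivalence class containing A is {A}, of size 1.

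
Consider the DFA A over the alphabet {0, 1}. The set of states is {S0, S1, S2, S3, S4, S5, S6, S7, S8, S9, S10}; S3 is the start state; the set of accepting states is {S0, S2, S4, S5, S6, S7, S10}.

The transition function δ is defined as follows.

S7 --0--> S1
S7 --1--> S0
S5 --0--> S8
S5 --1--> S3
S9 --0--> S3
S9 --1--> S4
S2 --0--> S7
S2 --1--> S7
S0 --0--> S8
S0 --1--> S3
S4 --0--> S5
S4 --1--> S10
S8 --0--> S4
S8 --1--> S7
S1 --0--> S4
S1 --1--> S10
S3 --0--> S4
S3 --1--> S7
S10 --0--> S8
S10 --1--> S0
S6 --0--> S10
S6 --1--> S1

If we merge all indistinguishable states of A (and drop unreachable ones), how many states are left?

4

First remove the unreachable states {S2,S6,S9}; 8 states remain.
Initial partition by acceptance: {S0,S4,S5,S7,S10} | {S1,S3,S8}.
On input 0, block {S0,S4,S5,S7,S10} splits into {S0,S5,S7,S10} and {S4}.
On input 1, block {S0,S5,S7,S10} splits into {S0,S5} and {S7,S10}.
The partition is now stable with 4 blocks: {S0,S5} | {S1,S3,S8} | {S4} | {S7,S10}.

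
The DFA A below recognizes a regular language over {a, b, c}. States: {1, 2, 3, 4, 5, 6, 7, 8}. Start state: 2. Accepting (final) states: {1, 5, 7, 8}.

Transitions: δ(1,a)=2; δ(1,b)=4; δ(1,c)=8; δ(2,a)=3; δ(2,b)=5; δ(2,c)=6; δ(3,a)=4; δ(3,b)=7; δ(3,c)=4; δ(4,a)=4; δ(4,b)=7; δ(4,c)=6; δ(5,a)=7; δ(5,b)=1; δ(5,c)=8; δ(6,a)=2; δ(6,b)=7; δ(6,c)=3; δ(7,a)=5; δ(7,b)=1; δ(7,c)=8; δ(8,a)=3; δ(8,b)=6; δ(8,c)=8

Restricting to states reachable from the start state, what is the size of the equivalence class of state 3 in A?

4

All states are reachable from the start state.
Start with accepting vs non-accepting: {1,5,7,8} | {2,3,4,6}.
On input a, block {1,5,7,8} splits into {1,8} and {5,7}.
No further refinement is possible. Final partition (3 blocks): {1,8} | {2,3,4,6} | {5,7}.
The equivalence class containing 3 is {2,3,4,6}, of size 4.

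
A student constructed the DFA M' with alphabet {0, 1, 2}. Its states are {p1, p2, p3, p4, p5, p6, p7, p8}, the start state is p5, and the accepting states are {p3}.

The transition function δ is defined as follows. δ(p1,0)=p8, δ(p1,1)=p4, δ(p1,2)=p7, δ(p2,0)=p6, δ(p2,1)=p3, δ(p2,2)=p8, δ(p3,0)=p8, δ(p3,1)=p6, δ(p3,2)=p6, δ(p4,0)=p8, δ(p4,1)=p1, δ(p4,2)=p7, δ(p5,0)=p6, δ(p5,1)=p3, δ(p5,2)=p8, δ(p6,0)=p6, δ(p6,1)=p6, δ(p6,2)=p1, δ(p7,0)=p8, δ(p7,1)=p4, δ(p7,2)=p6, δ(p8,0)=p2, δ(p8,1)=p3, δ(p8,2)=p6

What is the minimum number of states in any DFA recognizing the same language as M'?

Every state is reachable, so we keep all 8.
Initial partition by acceptance: {p3} | {p1,p2,p4,p5,p6,p7,p8}.
Refine {p1,p2,p4,p5,p6,p7,p8} on symbol 1: members go to different blocks, giving {p1,p4,p6,p7} and {p2,p5,p8}.
On input 0, block {p1,p4,p6,p7} splits into {p1,p4,p7} and {p6}.
Split {p1,p4,p7} by δ(·,2) → {p1,p4} and {p7}.
Refine {p2,p5,p8} on symbol 0: members go to different blocks, giving {p2,p5} and {p8}.
Stable partition: {p3} | {p1,p4} | {p2,p5} | {p6} | {p7} | {p8} — 6 equivalence classes.

6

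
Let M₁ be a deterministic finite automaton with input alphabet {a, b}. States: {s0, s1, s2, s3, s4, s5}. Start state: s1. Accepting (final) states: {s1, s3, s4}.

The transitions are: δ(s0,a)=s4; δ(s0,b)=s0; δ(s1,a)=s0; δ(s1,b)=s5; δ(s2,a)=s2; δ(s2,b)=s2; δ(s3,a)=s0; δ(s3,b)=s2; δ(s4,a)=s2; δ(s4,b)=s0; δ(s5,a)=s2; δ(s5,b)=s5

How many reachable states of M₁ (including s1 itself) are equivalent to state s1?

1

States {s3} cannot be reached from the start state, so discard them.
Start with accepting vs non-accepting: {s1,s4} | {s0,s2,s5}.
Refine {s0,s2,s5} on symbol a: members go to different blocks, giving {s2,s5} and {s0}.
On input a, block {s1,s4} splits into {s1} and {s4}.
Stable partition: {s1} | {s2,s5} | {s0} | {s4} — 4 equivalence classes.
The equivalence class containing s1 is {s1}, of size 1.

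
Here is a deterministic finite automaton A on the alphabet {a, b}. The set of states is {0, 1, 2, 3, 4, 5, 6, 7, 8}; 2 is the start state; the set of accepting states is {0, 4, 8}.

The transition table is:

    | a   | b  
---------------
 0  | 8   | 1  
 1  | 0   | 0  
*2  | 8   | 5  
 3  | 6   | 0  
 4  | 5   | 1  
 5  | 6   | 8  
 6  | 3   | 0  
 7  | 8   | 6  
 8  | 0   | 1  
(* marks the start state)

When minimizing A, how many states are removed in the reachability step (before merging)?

2

No path from 2 leads to 4, 7; the other 7 states are all reachable.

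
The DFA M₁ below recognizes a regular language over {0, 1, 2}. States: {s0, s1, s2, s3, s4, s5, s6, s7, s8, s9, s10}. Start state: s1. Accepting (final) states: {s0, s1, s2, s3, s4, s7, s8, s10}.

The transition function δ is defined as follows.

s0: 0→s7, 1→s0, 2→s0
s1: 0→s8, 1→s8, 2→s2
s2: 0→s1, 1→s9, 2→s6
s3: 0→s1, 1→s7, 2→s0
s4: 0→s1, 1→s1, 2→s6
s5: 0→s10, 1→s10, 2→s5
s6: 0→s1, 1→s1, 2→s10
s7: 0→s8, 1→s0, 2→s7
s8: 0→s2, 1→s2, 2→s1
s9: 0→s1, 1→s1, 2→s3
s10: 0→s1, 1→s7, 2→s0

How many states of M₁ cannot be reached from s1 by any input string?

2

Starting at s1 and following transitions, the reachable set is {s0, s1, s2, s3, s6, s7, s8, s9, s10}. That leaves s4, s5 unreachable — 2 in total.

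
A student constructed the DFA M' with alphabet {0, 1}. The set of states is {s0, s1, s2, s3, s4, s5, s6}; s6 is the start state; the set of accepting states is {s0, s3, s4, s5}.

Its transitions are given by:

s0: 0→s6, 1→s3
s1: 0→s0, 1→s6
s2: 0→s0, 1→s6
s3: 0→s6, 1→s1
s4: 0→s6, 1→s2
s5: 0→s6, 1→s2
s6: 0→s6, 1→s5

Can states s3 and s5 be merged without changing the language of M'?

Yes

First remove the unreachable states {s4}; 6 states remain.
P0 = {s0,s3,s5} | {s1,s2,s6}.
On input 1, block {s0,s3,s5} splits into {s3,s5} and {s0}.
Split {s1,s2,s6} by δ(·,0) → {s1,s2} and {s6}.
Stable partition: {s3,s5} | {s1,s2} | {s0} | {s6} — 4 equivalence classes.
s3 and s5 lie in the same block of the stable partition, so they are equivalent — no string distinguishes them.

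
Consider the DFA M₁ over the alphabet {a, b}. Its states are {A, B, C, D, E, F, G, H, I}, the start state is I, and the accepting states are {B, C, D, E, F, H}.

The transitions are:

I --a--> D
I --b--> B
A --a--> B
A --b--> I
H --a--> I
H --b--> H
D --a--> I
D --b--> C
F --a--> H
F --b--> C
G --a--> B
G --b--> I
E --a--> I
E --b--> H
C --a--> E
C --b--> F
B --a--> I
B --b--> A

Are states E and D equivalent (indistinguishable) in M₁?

No

First remove the unreachable states {G}; 8 states remain.
Initial partition by acceptance: {B,C,D,E,F,H} | {A,I}.
On input a, block {B,C,D,E,F,H} splits into {B,D,E,H} and {C,F}.
On input b, block {B,D,E,H} splits into {E,H} and {B} and {D}.
On input a, block {A,I} splits into {A} and {I}.
The partition is now stable with 6 blocks: {E,H} | {A} | {C,F} | {B} | {D} | {I}.
E and D end up in different blocks, so they are distinguishable. For instance, the string 'ba' is accepted from only D.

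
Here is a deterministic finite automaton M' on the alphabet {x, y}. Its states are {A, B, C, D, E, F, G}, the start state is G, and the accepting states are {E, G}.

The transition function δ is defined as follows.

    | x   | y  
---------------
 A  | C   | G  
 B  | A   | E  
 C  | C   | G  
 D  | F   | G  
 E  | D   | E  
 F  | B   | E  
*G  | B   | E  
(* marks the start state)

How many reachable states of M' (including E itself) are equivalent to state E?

Initial partition by acceptance: {E,G} | {A,B,C,D,F}.
Stable partition: {E,G} | {A,B,C,D,F} — 2 equivalence classes.
The equivalence class containing E is {E,G}, of size 2.

2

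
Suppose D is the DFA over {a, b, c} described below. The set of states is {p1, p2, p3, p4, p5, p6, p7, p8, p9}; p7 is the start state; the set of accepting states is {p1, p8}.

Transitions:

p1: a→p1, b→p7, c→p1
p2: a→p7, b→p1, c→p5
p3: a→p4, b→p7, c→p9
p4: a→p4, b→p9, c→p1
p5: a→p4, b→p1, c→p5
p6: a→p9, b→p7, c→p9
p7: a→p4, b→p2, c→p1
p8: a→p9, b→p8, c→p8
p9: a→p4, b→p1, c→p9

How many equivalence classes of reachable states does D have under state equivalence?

First remove the unreachable states {p3,p6,p8}; 6 states remain.
P0 = {p1} | {p2,p4,p5,p7,p9}.
Split {p2,p4,p5,p7,p9} by δ(·,b) → {p2,p5,p9} and {p4,p7}.
No further refinement is possible. Final partition (3 blocks): {p1} | {p2,p5,p9} | {p4,p7}.

3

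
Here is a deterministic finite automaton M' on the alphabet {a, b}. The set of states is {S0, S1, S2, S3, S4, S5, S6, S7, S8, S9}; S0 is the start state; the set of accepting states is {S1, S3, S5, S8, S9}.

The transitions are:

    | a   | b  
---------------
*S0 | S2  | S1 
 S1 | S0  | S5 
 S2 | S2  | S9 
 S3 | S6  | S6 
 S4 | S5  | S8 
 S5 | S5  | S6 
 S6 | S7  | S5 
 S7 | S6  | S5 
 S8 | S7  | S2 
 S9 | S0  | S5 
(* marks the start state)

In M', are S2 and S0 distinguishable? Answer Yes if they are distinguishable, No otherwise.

No

First remove the unreachable states {S3,S4,S8}; 7 states remain.
Initial partition by acceptance: {S1,S5,S9} | {S0,S2,S6,S7}.
Split {S1,S5,S9} by δ(·,a) → {S1,S9} and {S5}.
Refine {S0,S2,S6,S7} on symbol b: members go to different blocks, giving {S0,S2} and {S6,S7}.
Stable partition: {S1,S9} | {S0,S2} | {S5} | {S6,S7} — 4 equivalence classes.
S2 and S0 lie in the same block of the stable partition, so they are equivalent — no string distinguishes them.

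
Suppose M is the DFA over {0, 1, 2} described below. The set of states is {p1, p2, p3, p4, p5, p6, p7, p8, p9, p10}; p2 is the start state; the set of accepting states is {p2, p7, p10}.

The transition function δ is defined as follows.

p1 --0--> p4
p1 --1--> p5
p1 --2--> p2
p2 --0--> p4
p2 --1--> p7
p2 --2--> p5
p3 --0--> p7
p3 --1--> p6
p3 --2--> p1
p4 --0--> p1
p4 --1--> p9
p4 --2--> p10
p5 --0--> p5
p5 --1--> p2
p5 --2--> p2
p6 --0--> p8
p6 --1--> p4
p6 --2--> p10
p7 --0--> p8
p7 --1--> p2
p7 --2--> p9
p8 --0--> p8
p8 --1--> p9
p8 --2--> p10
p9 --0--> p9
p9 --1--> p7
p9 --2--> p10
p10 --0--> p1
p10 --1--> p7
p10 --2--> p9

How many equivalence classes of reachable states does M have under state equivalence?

Reachable states from the start: {p1,p2,p4,p5,p7,p8,p9,p10}. Unreachable: {p3,p6} — drop them.
Initial partition by acceptance: {p2,p7,p10} | {p1,p4,p5,p8,p9}.
Split {p1,p4,p5,p8,p9} by δ(·,1) → {p1,p4,p8} and {p5,p9}.
No further refinement is possible. Final partition (3 blocks): {p2,p7,p10} | {p1,p4,p8} | {p5,p9}.

3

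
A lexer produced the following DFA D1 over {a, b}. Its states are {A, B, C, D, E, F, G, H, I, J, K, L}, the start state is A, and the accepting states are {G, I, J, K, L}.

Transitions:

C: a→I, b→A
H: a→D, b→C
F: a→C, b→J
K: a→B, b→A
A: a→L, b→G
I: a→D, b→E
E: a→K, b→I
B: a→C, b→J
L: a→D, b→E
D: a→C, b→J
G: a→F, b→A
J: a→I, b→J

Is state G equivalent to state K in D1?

States {H} cannot be reached from the start state, so discard them.
Start with accepting vs non-accepting: {G,I,J,K,L} | {A,B,C,D,E,F}.
Refine {G,I,J,K,L} on symbol a: members go to different blocks, giving {G,I,K,L} and {J}.
On input a, block {A,B,C,D,E,F} splits into {A,C,E} and {B,D,F}.
On input b, block {A,C,E} splits into {A,E} and {C}.
The partition is now stable with 5 blocks: {G,I,K,L} | {A,E} | {J} | {B,D,F} | {C}.
G and K lie in the same block of the stable partition, so they are equivalent — no string distinguishes them.

Yes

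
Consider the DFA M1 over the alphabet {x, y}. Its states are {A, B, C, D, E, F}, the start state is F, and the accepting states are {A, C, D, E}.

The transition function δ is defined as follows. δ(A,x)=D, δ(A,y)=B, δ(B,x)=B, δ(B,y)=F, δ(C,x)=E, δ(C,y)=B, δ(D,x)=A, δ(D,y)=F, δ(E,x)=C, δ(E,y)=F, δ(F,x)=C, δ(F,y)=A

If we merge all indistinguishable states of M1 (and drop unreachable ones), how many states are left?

4

Every state is reachable, so we keep all 6.
Initial partition by acceptance: {A,C,D,E} | {B,F}.
On input x, block {B,F} splits into {B} and {F}.
On input y, block {A,C,D,E} splits into {A,C} and {D,E}.
The partition is now stable with 4 blocks: {A,C} | {B} | {F} | {D,E}.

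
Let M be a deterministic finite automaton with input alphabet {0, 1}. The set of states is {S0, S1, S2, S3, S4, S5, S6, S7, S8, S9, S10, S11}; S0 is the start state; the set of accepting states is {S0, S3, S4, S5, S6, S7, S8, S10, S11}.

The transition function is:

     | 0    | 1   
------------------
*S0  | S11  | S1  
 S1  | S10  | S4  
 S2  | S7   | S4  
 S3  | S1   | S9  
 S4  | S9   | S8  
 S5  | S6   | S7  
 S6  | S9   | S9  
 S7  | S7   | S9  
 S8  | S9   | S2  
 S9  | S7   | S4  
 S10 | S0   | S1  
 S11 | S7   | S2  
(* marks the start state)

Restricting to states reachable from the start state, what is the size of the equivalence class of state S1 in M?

Reachable states from the start: {S0,S1,S2,S4,S7,S8,S9,S10,S11}. Unreachable: {S3,S5,S6} — drop them.
P0 = {S0,S4,S7,S8,S10,S11} | {S1,S2,S9}.
Split {S0,S4,S7,S8,S10,S11} by δ(·,0) → {S0,S7,S10,S11} and {S4,S8}.
Refine {S4,S8} on symbol 1: members go to different blocks, giving {S4} and {S8}.
Stable partition: {S0,S7,S10,S11} | {S1,S2,S9} | {S4} | {S8} — 4 equivalence classes.
The equivalence class containing S1 is {S1,S2,S9}, of size 3.

3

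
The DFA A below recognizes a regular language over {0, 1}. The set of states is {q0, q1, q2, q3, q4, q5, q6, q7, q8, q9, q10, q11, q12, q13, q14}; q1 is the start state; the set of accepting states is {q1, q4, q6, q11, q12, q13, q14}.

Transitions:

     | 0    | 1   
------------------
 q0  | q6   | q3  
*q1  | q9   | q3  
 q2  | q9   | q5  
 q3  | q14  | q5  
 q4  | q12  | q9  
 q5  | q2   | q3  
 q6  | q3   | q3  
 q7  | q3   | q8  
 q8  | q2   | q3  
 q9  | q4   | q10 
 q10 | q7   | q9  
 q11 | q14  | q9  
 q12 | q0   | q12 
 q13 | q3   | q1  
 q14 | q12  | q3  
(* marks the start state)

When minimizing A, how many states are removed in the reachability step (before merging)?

2

Starting at q1 and following transitions, the reachable set is {q0, q1, q2, q3, q4, q5, q6, q7, q8, q9, q10, q12, q14}. That leaves q11, q13 unreachable — 2 in total.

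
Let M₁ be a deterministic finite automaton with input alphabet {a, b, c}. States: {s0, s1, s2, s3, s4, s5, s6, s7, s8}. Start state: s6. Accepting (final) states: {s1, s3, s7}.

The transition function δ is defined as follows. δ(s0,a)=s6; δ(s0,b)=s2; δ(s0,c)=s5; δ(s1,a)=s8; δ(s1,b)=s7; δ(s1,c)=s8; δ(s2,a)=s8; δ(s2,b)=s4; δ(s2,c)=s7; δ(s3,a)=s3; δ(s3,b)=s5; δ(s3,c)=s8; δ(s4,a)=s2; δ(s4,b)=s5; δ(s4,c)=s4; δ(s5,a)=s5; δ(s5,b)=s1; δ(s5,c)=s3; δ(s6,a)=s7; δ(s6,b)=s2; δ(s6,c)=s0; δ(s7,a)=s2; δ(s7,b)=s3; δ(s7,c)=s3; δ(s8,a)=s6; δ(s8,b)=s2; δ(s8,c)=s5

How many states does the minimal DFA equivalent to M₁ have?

All states are reachable from the start state.
Initial partition by acceptance: {s1,s3,s7} | {s0,s2,s4,s5,s6,s8}.
Refine {s1,s3,s7} on symbol a: members go to different blocks, giving {s1,s7} and {s3}.
Refine {s1,s7} on symbol b: members go to different blocks, giving {s1} and {s7}.
Split {s0,s2,s4,s5,s6,s8} by δ(·,a) → {s0,s2,s4,s5,s8} and {s6}.
Split {s0,s2,s4,s5,s8} by δ(·,a) → {s2,s4,s5} and {s0,s8}.
Refine {s2,s4,s5} on symbol a: members go to different blocks, giving {s4,s5} and {s2}.
On input a, block {s4,s5} splits into {s4} and {s5}.
Stable partition: {s1} | {s4} | {s3} | {s7} | {s6} | {s0,s8} | {s2} | {s5} — 8 equivalence classes.

8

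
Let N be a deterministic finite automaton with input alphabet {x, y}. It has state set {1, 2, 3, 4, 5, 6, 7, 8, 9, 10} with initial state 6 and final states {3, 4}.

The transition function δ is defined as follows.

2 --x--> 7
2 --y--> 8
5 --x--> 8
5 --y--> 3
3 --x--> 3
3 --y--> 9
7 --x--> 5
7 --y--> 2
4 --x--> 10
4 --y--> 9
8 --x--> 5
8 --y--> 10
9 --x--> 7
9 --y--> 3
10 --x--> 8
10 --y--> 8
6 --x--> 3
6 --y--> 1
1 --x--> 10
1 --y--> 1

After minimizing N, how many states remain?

6

States {4} cannot be reached from the start state, so discard them.
Initial partition by acceptance: {3} | {1,2,5,6,7,8,9,10}.
Split {1,2,5,6,7,8,9,10} by δ(·,x) → {1,2,5,7,8,9,10} and {6}.
Split {1,2,5,7,8,9,10} by δ(·,y) → {1,2,7,8,10} and {5,9}.
On input x, block {1,2,7,8,10} splits into {1,2,10} and {7,8}.
Refine {1,2,10} on symbol x: members go to different blocks, giving {2,10} and {1}.
The partition is now stable with 6 blocks: {3} | {2,10} | {6} | {5,9} | {7,8} | {1}.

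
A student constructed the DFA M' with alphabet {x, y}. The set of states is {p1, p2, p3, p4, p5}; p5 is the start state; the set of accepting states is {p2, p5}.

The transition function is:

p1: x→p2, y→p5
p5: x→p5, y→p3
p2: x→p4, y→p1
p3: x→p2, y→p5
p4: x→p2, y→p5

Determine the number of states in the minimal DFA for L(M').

3

Every state is reachable, so we keep all 5.
P0 = {p2,p5} | {p1,p3,p4}.
Split {p2,p5} by δ(·,x) → {p2} and {p5}.
No further refinement is possible. Final partition (3 blocks): {p2} | {p1,p3,p4} | {p5}.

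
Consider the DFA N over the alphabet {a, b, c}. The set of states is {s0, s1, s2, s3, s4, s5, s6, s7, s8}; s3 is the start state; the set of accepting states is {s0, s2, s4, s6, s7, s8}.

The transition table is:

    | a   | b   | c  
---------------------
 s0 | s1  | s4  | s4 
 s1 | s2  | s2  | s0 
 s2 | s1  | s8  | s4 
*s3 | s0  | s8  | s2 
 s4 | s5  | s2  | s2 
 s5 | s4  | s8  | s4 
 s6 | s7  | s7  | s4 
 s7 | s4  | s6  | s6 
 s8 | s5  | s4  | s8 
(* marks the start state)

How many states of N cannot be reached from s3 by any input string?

2

Starting at s3 and following transitions, the reachable set is {s0, s1, s2, s3, s4, s5, s8}. That leaves s6, s7 unreachable — 2 in total.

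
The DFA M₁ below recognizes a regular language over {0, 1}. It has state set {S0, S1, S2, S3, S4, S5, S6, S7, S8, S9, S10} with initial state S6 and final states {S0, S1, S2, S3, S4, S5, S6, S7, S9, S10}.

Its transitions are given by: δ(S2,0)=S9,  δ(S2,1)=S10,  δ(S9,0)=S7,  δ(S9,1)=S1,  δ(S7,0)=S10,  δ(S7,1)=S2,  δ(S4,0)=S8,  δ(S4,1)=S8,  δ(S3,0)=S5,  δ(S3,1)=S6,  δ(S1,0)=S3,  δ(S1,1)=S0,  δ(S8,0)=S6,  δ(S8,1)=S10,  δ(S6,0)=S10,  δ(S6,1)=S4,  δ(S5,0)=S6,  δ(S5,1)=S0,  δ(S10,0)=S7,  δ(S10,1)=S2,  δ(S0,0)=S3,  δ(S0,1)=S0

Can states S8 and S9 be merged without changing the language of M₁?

Start with accepting vs non-accepting: {S0,S1,S2,S3,S4,S5,S6,S7,S9,S10} | {S8}.
On input 0, block {S0,S1,S2,S3,S4,S5,S6,S7,S9,S10} splits into {S0,S1,S2,S3,S5,S6,S7,S9,S10} and {S4}.
Refine {S0,S1,S2,S3,S5,S6,S7,S9,S10} on symbol 1: members go to different blocks, giving {S0,S1,S2,S3,S5,S7,S9,S10} and {S6}.
On input 0, block {S0,S1,S2,S3,S5,S7,S9,S10} splits into {S0,S1,S2,S3,S7,S9,S10} and {S5}.
Split {S0,S1,S2,S3,S7,S9,S10} by δ(·,0) → {S0,S1,S2,S7,S9,S10} and {S3}.
On input 0, block {S0,S1,S2,S7,S9,S10} splits into {S2,S7,S9,S10} and {S0,S1}.
Refine {S2,S7,S9,S10} on symbol 1: members go to different blocks, giving {S2,S7,S10} and {S9}.
On input 0, block {S2,S7,S10} splits into {S7,S10} and {S2}.
Stable partition: {S7,S10} | {S8} | {S4} | {S6} | {S5} | {S3} | {S0,S1} | {S9} | {S2} — 9 equivalence classes.
S8 and S9 end up in different blocks, so they are distinguishable. For instance, the string 'ε' is accepted from only S9.

No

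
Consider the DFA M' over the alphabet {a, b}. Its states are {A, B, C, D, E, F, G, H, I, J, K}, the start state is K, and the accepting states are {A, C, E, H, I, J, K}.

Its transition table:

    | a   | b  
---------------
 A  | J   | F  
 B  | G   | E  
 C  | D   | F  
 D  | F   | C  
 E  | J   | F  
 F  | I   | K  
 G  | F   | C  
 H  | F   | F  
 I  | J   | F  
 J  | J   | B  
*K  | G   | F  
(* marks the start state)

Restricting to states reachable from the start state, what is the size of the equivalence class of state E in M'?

2

First remove the unreachable states {A,H}; 9 states remain.
P0 = {C,E,I,J,K} | {B,D,F,G}.
Refine {C,E,I,J,K} on symbol a: members go to different blocks, giving {E,I,J} and {C,K}.
Refine {B,D,F,G} on symbol a: members go to different blocks, giving {B,D,G} and {F}.
Refine {E,I,J} on symbol b: members go to different blocks, giving {E,I} and {J}.
Split {B,D,G} by δ(·,a) → {D,G} and {B}.
Stable partition: {E,I} | {D,G} | {C,K} | {F} | {J} | {B} — 6 equivalence classes.
The equivalence class containing E is {E,I}, of size 2.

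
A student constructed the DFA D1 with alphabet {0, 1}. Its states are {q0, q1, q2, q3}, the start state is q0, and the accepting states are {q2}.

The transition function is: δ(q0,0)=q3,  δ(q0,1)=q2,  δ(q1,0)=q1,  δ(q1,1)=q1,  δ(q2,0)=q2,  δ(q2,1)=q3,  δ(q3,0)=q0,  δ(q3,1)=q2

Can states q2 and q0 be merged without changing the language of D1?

Reachable states from the start: {q0,q2,q3}. Unreachable: {q1} — drop them.
Initial partition by acceptance: {q2} | {q0,q3}.
No further refinement is possible. Final partition (2 blocks): {q2} | {q0,q3}.
q2 and q0 end up in different blocks, so they are distinguishable. For instance, the string 'ε' is accepted from only q2.

No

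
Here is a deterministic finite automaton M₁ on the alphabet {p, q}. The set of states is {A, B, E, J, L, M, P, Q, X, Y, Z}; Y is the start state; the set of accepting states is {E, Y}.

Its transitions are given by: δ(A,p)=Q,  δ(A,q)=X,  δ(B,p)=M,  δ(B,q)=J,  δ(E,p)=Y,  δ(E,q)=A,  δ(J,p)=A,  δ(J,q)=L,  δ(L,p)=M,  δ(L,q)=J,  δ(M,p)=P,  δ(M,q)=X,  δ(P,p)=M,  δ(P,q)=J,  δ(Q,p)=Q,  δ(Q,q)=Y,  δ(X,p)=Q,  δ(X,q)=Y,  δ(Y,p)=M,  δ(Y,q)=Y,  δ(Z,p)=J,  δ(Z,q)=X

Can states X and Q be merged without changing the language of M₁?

Yes

First remove the unreachable states {B,E,Z}; 8 states remain.
Start with accepting vs non-accepting: {Y} | {A,J,L,M,P,Q,X}.
Refine {A,J,L,M,P,Q,X} on symbol q: members go to different blocks, giving {A,J,L,M,P} and {Q,X}.
Refine {A,J,L,M,P} on symbol p: members go to different blocks, giving {J,L,M,P} and {A}.
Refine {J,L,M,P} on symbol p: members go to different blocks, giving {L,M,P} and {J}.
Split {L,M,P} by δ(·,q) → {L,P} and {M}.
No further refinement is possible. Final partition (6 blocks): {Y} | {L,P} | {Q,X} | {A} | {J} | {M}.
X and Q lie in the same block of the stable partition, so they are equivalent — no string distinguishes them.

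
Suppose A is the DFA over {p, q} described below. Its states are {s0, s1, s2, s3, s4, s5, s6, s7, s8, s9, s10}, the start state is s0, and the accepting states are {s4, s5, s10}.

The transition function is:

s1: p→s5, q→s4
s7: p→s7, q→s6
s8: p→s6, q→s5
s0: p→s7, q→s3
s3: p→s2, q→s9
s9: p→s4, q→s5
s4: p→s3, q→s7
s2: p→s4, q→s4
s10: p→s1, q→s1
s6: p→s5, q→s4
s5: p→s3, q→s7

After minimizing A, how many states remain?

5

Reachable states from the start: {s0,s2,s3,s4,s5,s6,s7,s9}. Unreachable: {s1,s8,s10} — drop them.
Start with accepting vs non-accepting: {s4,s5} | {s0,s2,s3,s6,s7,s9}.
Split {s0,s2,s3,s6,s7,s9} by δ(·,p) → {s0,s3,s7} and {s2,s6,s9}.
Refine {s0,s3,s7} on symbol p: members go to different blocks, giving {s0,s7} and {s3}.
On input q, block {s0,s7} splits into {s0} and {s7}.
The partition is now stable with 5 blocks: {s4,s5} | {s0} | {s2,s6,s9} | {s3} | {s7}.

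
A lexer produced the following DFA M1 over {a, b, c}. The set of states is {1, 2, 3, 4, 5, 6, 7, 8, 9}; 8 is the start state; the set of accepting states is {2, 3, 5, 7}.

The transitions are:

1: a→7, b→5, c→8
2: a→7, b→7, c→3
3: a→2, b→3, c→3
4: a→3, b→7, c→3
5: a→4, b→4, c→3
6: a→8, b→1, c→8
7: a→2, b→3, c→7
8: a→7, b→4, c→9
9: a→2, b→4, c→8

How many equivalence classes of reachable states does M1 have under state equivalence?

3

States {1,5,6} cannot be reached from the start state, so discard them.
P0 = {2,3,7} | {4,8,9}.
Split {4,8,9} by δ(·,b) → {8,9} and {4}.
No further refinement is possible. Final partition (3 blocks): {2,3,7} | {8,9} | {4}.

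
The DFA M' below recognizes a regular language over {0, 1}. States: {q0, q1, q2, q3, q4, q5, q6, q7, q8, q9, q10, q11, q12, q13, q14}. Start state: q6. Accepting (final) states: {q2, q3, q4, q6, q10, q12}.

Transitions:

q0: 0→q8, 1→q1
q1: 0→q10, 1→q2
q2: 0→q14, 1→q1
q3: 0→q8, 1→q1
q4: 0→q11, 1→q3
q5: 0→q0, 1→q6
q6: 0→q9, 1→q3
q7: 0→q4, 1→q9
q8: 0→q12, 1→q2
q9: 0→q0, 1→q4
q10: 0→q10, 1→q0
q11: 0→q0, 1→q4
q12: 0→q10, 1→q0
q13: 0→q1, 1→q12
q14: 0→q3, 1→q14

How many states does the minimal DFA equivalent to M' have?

Reachable states from the start: {q0,q1,q2,q3,q4,q6,q8,q9,q10,q11,q12,q14}. Unreachable: {q5,q7,q13} — drop them.
Initial partition by acceptance: {q2,q3,q4,q6,q10,q12} | {q0,q1,q8,q9,q11,q14}.
On input 0, block {q2,q3,q4,q6,q10,q12} splits into {q2,q3,q4,q6} and {q10,q12}.
Split {q2,q3,q4,q6} by δ(·,1) → {q2,q3} and {q4,q6}.
On input 0, block {q0,q1,q8,q9,q11,q14} splits into {q0,q9,q11} and {q1,q8} and {q14}.
On input 0, block {q2,q3} splits into {q2} and {q3}.
Split {q0,q9,q11} by δ(·,0) → {q9,q11} and {q0}.
No further refinement is possible. Final partition (8 blocks): {q2} | {q9,q11} | {q10,q12} | {q4,q6} | {q1,q8} | {q14} | {q3} | {q0}.

8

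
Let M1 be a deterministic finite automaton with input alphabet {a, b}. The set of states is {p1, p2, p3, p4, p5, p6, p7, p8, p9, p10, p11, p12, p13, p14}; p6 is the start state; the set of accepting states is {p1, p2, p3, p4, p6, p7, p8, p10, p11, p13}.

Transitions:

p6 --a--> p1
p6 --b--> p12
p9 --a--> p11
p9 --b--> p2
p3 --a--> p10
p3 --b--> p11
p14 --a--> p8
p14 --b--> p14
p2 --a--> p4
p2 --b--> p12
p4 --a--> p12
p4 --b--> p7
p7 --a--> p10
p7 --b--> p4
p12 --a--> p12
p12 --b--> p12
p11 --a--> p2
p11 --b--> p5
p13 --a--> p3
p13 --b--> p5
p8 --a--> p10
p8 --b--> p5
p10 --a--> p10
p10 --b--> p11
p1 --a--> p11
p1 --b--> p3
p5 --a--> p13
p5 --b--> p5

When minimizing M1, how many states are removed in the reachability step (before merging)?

3

Starting at p6 and following transitions, the reachable set is {p1, p2, p3, p4, p5, p6, p7, p10, p11, p12, p13}. That leaves p8, p9, p14 unreachable — 3 in total.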